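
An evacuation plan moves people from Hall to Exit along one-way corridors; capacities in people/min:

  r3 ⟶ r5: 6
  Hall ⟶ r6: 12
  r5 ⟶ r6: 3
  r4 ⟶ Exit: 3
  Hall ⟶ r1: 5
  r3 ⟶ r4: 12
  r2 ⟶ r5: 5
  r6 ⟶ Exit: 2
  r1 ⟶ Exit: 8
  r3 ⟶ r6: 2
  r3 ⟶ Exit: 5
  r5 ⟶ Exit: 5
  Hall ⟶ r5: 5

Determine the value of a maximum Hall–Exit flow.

Augment Hall→r1→Exit: bottleneck 5, flow now 5.
Augment Hall→r5→Exit: bottleneck 5, flow now 10.
Augment Hall→r6→Exit: bottleneck 2, flow now 12.
No augmenting path remains; maximum flow = 12.
In the residual graph, reachable from Hall: {Hall, r6}.
Min-cut edges: Hall→r1 (5), Hall→r5 (5), r6→Exit (2); capacity 5 + 5 + 2 = 12.
This cut is saturated, so no flow can exceed 12.

12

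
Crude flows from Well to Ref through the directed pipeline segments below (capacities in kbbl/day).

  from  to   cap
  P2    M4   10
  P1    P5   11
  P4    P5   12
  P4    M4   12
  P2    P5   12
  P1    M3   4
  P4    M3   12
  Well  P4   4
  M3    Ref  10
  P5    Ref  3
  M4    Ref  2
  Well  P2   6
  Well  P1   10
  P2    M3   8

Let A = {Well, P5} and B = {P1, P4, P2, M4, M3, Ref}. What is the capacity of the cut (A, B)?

23

Edges leaving {Well, P5}: Well→P1 (10), Well→P4 (4), Well→P2 (6), P5→Ref (3).
Cut capacity = 10 + 4 + 6 + 3 = 23.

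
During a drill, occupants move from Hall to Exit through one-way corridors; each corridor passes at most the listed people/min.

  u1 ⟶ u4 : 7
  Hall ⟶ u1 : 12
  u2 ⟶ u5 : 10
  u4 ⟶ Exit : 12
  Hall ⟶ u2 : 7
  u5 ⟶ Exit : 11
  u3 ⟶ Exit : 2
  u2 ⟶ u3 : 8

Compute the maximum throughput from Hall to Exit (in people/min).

14

Augment Hall→u1→u4→Exit: bottleneck 7, flow now 7.
Augment Hall→u2→u3→Exit: bottleneck 2, flow now 9.
Augment Hall→u2→u5→Exit: bottleneck 5, flow now 14.
No augmenting path remains; maximum flow = 14.
In the residual graph, reachable from Hall: {Hall, u1}.
Min-cut edges: Hall→u2 (7), u1→u4 (7); capacity 7 + 7 = 14.
This cut is saturated, so no flow can exceed 14.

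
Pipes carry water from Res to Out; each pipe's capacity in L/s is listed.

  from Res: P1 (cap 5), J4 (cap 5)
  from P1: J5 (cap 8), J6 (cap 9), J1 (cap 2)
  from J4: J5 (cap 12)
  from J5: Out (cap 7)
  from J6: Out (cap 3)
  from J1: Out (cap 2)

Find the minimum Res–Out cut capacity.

10

Augment Res→P1→J5→Out: bottleneck 5, flow now 5.
Augment Res→J4→J5→Out: bottleneck 2, flow now 7.
Augment Res→J4→J5→P1→J6→Out: bottleneck 3, flow now 10. (uses reverse residual edge)
No augmenting path remains; maximum flow = 10.
By max-flow min-cut, the minimum cut capacity equals the max flow.
In the residual graph, reachable from Res: {Res}.
Min-cut edges: Res→P1 (5), Res→J4 (5); capacity 5 + 5 = 10.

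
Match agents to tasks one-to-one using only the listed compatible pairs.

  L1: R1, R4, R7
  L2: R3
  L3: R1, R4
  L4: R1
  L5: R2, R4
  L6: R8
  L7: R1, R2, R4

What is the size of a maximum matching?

Unit-capacity flow: source→left, listed edges, right→sink; max matching = max flow.
Augmenting path L1→R1 (+1); matched 1.
Augmenting path L2→R3 (+1); matched 2.
Augmenting path L3→R4 (+1); matched 3.
Augmenting path L5→R2 (+1); matched 4.
Augmenting path L6→R8 (+1); matched 5.
Augmenting path L4→R1→L1→R7 (+1); matched 6.
No augmenting path remains; maximum matching = 6.
König certificate: {L1, L2, L6, R1, R2, R4} is a vertex cover of size 6 (every listed pair touches it), so no matching can be larger.

6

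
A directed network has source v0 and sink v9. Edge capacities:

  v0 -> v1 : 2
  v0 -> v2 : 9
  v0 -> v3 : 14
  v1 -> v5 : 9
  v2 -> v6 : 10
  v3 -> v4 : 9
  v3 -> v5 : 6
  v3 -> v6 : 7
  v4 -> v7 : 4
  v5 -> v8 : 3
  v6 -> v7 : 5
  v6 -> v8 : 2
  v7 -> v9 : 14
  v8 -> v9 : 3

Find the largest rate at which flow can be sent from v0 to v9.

12

Augment v0→v1→v5→v8→v9: bottleneck 2, flow now 2.
Augment v0→v2→v6→v7→v9: bottleneck 5, flow now 7.
Augment v0→v2→v6→v8→v9: bottleneck 1, flow now 8.
Augment v0→v3→v4→v7→v9: bottleneck 4, flow now 12.
No augmenting path remains; maximum flow = 12.
In the residual graph, reachable from v0: {v0, v1, v2, v3, v4, v5, v6, v8}.
Min-cut edges: v4→v7 (4), v6→v7 (5), v8→v9 (3); capacity 4 + 5 + 3 = 12.
This cut is saturated, so no flow can exceed 12.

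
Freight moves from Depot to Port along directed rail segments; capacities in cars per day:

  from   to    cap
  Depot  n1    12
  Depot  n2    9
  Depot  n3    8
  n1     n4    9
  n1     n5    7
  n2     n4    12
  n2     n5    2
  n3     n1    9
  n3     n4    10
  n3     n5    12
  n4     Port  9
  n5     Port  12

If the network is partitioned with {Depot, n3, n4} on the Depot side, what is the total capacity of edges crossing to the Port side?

51

Edges leaving {Depot, n3, n4}: Depot→n1 (12), Depot→n2 (9), n3→n1 (9), n3→n5 (12), n4→Port (9).
Cut capacity = 12 + 9 + 9 + 12 + 9 = 51.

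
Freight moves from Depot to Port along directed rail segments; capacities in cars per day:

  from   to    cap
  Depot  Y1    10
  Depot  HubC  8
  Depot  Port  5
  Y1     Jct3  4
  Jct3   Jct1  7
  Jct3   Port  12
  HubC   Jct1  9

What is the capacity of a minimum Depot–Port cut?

Augment Depot→Port: bottleneck 5, flow now 5.
Augment Depot→Y1→Jct3→Port: bottleneck 4, flow now 9.
No augmenting path remains; maximum flow = 9.
By max-flow min-cut, the minimum cut capacity equals the max flow.
In the residual graph, reachable from Depot: {Depot, Y1, HubC, Jct1}.
Min-cut edges: Depot→Port (5), Y1→Jct3 (4); capacity 5 + 4 = 9.

9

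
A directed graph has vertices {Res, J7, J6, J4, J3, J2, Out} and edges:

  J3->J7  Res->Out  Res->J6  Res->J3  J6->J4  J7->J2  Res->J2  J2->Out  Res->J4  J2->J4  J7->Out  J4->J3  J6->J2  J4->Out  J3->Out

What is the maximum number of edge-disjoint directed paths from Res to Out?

5

Assign every edge capacity 1; by Menger, the answer equals the max flow.
Path Res→Out (+1); total 1.
Path Res→J4→Out (+1); total 2.
Path Res→J3→Out (+1); total 3.
Path Res→J2→Out (+1); total 4.
Path Res→J6→J4→J3→J7→Out (+1); total 5.
No residual Res→Out path; max flow = 5.
Certifying cut of size 5: {Res→J2, Res→J3, Res→J4, Res→J6, Res→Out}.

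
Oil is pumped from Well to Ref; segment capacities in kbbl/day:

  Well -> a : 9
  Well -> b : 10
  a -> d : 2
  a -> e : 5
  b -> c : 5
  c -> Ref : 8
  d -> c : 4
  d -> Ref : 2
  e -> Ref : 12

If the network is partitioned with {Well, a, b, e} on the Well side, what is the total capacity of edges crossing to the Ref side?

19

Edges leaving {Well, a, b, e}: a→d (2), b→c (5), e→Ref (12).
Cut capacity = 2 + 5 + 12 = 19.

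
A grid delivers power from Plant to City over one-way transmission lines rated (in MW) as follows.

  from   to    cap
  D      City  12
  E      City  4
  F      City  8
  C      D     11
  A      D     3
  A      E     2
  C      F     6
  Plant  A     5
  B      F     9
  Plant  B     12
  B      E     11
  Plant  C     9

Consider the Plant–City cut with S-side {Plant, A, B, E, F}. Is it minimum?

Yes — it is a minimum cut (capacity 24).

Given cut capacity: 9 + 3 + 4 + 8 = 24.
Augment Plant→A→D→City: bottleneck 3, flow now 3.
Augment Plant→A→E→City: bottleneck 2, flow now 5.
Augment Plant→B→E→City: bottleneck 2, flow now 7.
Augment Plant→B→F→City: bottleneck 8, flow now 15.
Augment Plant→C→D→City: bottleneck 9, flow now 24.
No augmenting path remains; maximum flow = 24.
Cut capacity 24 equals the max flow, so it is a minimum cut.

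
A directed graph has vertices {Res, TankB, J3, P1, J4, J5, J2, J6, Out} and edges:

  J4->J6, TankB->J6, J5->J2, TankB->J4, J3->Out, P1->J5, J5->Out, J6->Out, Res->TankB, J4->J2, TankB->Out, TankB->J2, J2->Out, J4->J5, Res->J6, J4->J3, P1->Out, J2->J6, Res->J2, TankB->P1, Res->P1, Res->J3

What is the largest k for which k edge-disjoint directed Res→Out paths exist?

5

Assign every edge capacity 1; by Menger, the answer equals the max flow.
Path Res→TankB→Out (+1); total 1.
Path Res→J3→Out (+1); total 2.
Path Res→P1→Out (+1); total 3.
Path Res→J2→Out (+1); total 4.
Path Res→J6→Out (+1); total 5.
No residual Res→Out path; max flow = 5.
Certifying cut of size 5: {Res→J2, Res→J3, Res→J6, Res→P1, Res→TankB}.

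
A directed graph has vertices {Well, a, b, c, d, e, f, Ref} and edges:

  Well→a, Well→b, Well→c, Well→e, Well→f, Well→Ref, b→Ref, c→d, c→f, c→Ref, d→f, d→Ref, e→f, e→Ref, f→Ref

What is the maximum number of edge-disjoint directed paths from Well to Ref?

5

Assign every edge capacity 1; by Menger, the answer equals the max flow.
Path Well→Ref (+1); total 1.
Path Well→b→Ref (+1); total 2.
Path Well→c→Ref (+1); total 3.
Path Well→e→Ref (+1); total 4.
Path Well→f→Ref (+1); total 5.
No residual Well→Ref path; max flow = 5.
Certifying cut of size 5: {Well→Ref, Well→b, Well→c, Well→e, Well→f}.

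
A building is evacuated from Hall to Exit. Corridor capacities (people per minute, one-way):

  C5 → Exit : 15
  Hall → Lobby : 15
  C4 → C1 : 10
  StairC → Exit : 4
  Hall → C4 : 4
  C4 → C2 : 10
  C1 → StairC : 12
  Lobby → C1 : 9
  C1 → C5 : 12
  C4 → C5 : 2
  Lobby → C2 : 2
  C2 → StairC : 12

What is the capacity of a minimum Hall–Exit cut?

Augment Hall→C4→C5→Exit: bottleneck 2, flow now 2.
Augment Hall→C4→C2→StairC→Exit: bottleneck 2, flow now 4.
Augment Hall→Lobby→C2→StairC→Exit: bottleneck 2, flow now 6.
Augment Hall→Lobby→C1→C5→Exit: bottleneck 9, flow now 15.
No augmenting path remains; maximum flow = 15.
By max-flow min-cut, the minimum cut capacity equals the max flow.
In the residual graph, reachable from Hall: {Hall, Lobby}.
Min-cut edges: Hall→C4 (4), Lobby→C2 (2), Lobby→C1 (9); capacity 4 + 2 + 9 = 15.

15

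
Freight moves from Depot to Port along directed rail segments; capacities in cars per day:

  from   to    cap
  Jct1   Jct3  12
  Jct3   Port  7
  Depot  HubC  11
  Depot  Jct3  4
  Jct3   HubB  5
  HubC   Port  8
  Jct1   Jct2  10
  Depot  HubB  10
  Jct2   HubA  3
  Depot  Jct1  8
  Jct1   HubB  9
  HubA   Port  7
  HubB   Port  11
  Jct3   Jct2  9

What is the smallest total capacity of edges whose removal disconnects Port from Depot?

Augment Depot→HubC→Port: bottleneck 8, flow now 8.
Augment Depot→Jct3→Port: bottleneck 4, flow now 12.
Augment Depot→HubB→Port: bottleneck 10, flow now 22.
Augment Depot→Jct1→Jct3→Port: bottleneck 3, flow now 25.
Augment Depot→Jct1→HubB→Port: bottleneck 1, flow now 26.
Augment Depot→Jct1→Jct2→HubA→Port: bottleneck 3, flow now 29.
No augmenting path remains; maximum flow = 29.
By max-flow min-cut, the minimum cut capacity equals the max flow.
In the residual graph, reachable from Depot: {Depot, HubC, Jct1, Jct3, Jct2, HubB}.
Min-cut edges: HubC→Port (8), Jct3→Port (7), Jct2→HubA (3), HubB→Port (11); capacity 8 + 7 + 3 + 11 = 29.

29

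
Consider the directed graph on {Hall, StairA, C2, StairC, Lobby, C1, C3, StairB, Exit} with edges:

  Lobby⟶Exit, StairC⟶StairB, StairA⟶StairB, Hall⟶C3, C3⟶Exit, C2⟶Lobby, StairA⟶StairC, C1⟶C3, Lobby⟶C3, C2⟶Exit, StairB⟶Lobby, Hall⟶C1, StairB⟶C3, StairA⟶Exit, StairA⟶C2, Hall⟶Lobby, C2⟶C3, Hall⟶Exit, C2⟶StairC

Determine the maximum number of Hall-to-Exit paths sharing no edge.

3

Assign every edge capacity 1; by Menger, the answer equals the max flow.
Path Hall→Exit (+1); total 1.
Path Hall→Lobby→Exit (+1); total 2.
Path Hall→C3→Exit (+1); total 3.
No residual Hall→Exit path; max flow = 3.
Certifying cut of size 3: {C3→Exit, Hall→Exit, Hall→Lobby}.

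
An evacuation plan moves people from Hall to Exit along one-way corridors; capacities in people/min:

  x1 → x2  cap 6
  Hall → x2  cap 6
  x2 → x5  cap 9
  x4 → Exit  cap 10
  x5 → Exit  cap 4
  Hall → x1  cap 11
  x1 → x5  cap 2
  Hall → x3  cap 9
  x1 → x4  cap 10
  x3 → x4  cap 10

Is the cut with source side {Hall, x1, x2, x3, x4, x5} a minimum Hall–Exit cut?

Yes — it is a minimum cut (capacity 14).

Given cut capacity: 10 + 4 = 14.
Augment Hall→x1→x4→Exit: bottleneck 10, flow now 10.
Augment Hall→x1→x5→Exit: bottleneck 1, flow now 11.
Augment Hall→x2→x5→Exit: bottleneck 3, flow now 14.
No augmenting path remains; maximum flow = 14.
Cut capacity 14 equals the max flow, so it is a minimum cut.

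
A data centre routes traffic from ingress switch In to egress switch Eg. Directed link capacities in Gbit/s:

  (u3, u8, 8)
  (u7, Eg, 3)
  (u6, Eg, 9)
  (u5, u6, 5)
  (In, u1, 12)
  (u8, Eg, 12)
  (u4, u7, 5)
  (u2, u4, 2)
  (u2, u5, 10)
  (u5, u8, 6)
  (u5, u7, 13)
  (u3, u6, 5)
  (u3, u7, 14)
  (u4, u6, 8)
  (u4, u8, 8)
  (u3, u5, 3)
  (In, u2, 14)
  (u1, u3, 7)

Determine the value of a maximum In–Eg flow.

19

Augment In→u1→u3→u6→Eg: bottleneck 5, flow now 5.
Augment In→u1→u3→u7→Eg: bottleneck 2, flow now 7.
Augment In→u2→u4→u6→Eg: bottleneck 2, flow now 9.
Augment In→u2→u5→u6→Eg: bottleneck 2, flow now 11.
Augment In→u2→u5→u7→Eg: bottleneck 1, flow now 12.
Augment In→u2→u5→u8→Eg: bottleneck 6, flow now 18.
Augment In→u2→u5→u6→u3→u8→Eg: bottleneck 1, flow now 19. (uses reverse residual edge)
No augmenting path remains; maximum flow = 19.
In the residual graph, reachable from In: {In, u1, u2}.
Min-cut edges: u1→u3 (7), u2→u4 (2), u2→u5 (10); capacity 7 + 2 + 10 = 19.
This cut is saturated, so no flow can exceed 19.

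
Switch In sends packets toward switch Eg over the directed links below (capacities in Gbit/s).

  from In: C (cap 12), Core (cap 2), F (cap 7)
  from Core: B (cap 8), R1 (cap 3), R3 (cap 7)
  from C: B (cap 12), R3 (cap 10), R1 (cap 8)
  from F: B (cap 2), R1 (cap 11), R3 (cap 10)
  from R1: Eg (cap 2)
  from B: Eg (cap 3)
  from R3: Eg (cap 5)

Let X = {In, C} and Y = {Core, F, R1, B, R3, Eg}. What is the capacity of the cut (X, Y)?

Edges leaving {In, C}: In→Core (2), In→F (7), C→R1 (8), C→B (12), C→R3 (10).
Cut capacity = 2 + 7 + 8 + 12 + 10 = 39.

39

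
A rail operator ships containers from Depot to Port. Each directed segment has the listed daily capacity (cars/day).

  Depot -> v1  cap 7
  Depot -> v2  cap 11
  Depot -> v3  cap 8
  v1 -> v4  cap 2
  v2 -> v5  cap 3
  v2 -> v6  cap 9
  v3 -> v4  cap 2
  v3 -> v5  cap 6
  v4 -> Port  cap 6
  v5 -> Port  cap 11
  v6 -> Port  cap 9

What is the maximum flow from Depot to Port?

21

Augment Depot→v1→v4→Port: bottleneck 2, flow now 2.
Augment Depot→v2→v5→Port: bottleneck 3, flow now 5.
Augment Depot→v2→v6→Port: bottleneck 8, flow now 13.
Augment Depot→v3→v4→Port: bottleneck 2, flow now 15.
Augment Depot→v3→v5→Port: bottleneck 6, flow now 21.
No augmenting path remains; maximum flow = 21.
In the residual graph, reachable from Depot: {Depot, v1}.
Min-cut edges: Depot→v2 (11), Depot→v3 (8), v1→v4 (2); capacity 11 + 8 + 2 = 21.
This cut is saturated, so no flow can exceed 21.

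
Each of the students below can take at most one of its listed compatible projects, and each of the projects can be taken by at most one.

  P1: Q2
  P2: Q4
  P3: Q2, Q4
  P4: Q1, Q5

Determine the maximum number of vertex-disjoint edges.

Unit-capacity flow: source→left, listed edges, right→sink; max matching = max flow.
Augmenting path P1→Q2 (+1); matched 1.
Augmenting path P2→Q4 (+1); matched 2.
Augmenting path P4→Q1 (+1); matched 3.
No augmenting path remains; maximum matching = 3.
König certificate: {P4, Q2, Q4} is a vertex cover of size 3 (every listed pair touches it), so no matching can be larger.

3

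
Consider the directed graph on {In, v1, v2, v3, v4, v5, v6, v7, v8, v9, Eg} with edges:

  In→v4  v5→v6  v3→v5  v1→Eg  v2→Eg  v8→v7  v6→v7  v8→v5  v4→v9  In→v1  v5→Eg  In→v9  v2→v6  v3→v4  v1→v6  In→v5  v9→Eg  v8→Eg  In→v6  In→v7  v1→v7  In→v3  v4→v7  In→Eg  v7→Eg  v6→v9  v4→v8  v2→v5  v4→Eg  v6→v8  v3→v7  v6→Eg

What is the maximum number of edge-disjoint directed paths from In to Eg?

8

Assign every edge capacity 1; by Menger, the answer equals the max flow.
Path In→Eg (+1); total 1.
Path In→v1→Eg (+1); total 2.
Path In→v4→Eg (+1); total 3.
Path In→v5→Eg (+1); total 4.
Path In→v6→Eg (+1); total 5.
Path In→v7→Eg (+1); total 6.
Path In→v9→Eg (+1); total 7.
Path In→v3→v4→v8→Eg (+1); total 8.
No residual In→Eg path; max flow = 8.
Certifying cut of size 8: {In→Eg, In→v1, In→v3, In→v4, In→v5, In→v6, In→v7, In→v9}.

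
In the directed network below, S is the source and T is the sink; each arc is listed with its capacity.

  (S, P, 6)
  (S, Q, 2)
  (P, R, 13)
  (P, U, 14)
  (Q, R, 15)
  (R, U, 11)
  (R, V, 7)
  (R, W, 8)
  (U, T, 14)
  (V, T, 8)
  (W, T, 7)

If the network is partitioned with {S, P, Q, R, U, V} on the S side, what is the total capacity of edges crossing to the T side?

30

Edges leaving {S, P, Q, R, U, V}: R→W (8), U→T (14), V→T (8).
Cut capacity = 8 + 14 + 8 = 30.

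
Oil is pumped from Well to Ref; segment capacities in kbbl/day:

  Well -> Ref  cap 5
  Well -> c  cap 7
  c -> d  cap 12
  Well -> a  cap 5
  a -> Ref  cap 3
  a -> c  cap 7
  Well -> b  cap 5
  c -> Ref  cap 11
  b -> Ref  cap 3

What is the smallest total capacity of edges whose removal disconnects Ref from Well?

20

Augment Well→Ref: bottleneck 5, flow now 5.
Augment Well→a→Ref: bottleneck 3, flow now 8.
Augment Well→b→Ref: bottleneck 3, flow now 11.
Augment Well→c→Ref: bottleneck 7, flow now 18.
Augment Well→a→c→Ref: bottleneck 2, flow now 20.
No augmenting path remains; maximum flow = 20.
By max-flow min-cut, the minimum cut capacity equals the max flow.
In the residual graph, reachable from Well: {Well, b}.
Min-cut edges: Well→a (5), Well→c (7), Well→Ref (5), b→Ref (3); capacity 5 + 7 + 5 + 3 = 20.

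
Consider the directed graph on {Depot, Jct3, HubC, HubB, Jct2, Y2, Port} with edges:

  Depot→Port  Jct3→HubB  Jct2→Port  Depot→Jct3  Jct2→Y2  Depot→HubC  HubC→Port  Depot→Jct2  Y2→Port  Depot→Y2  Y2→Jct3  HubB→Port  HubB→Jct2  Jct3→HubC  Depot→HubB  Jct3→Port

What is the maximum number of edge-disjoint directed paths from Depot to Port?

6

Assign every edge capacity 1; by Menger, the answer equals the max flow.
Path Depot→Port (+1); total 1.
Path Depot→Jct3→Port (+1); total 2.
Path Depot→HubC→Port (+1); total 3.
Path Depot→HubB→Port (+1); total 4.
Path Depot→Jct2→Port (+1); total 5.
Path Depot→Y2→Port (+1); total 6.
No residual Depot→Port path; max flow = 6.
Certifying cut of size 6: {Depot→HubB, Depot→HubC, Depot→Jct2, Depot→Jct3, Depot→Port, Depot→Y2}.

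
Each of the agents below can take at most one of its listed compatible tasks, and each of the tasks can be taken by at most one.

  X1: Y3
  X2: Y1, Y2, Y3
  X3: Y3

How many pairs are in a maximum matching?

Unit-capacity flow: source→left, listed edges, right→sink; max matching = max flow.
Augmenting path X1→Y3 (+1); matched 1.
Augmenting path X2→Y1 (+1); matched 2.
No augmenting path remains; maximum matching = 2.
König certificate: {X2, Y3} is a vertex cover of size 2 (every listed pair touches it), so no matching can be larger.

2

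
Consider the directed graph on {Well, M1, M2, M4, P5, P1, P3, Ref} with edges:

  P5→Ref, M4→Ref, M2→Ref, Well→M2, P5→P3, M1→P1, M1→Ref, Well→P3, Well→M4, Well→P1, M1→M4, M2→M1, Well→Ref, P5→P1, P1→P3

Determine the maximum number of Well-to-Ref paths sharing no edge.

3

Assign every edge capacity 1; by Menger, the answer equals the max flow.
Path Well→Ref (+1); total 1.
Path Well→M2→Ref (+1); total 2.
Path Well→M4→Ref (+1); total 3.
No residual Well→Ref path; max flow = 3.
Certifying cut of size 3: {Well→M2, Well→M4, Well→Ref}.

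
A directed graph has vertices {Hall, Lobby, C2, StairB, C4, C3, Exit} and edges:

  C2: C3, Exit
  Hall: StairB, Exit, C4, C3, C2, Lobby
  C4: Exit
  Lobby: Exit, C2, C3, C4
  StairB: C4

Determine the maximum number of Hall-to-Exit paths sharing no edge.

4

Assign every edge capacity 1; by Menger, the answer equals the max flow.
Path Hall→Exit (+1); total 1.
Path Hall→Lobby→Exit (+1); total 2.
Path Hall→C2→Exit (+1); total 3.
Path Hall→C4→Exit (+1); total 4.
No residual Hall→Exit path; max flow = 4.
Certifying cut of size 4: {C4→Exit, Hall→C2, Hall→Exit, Hall→Lobby}.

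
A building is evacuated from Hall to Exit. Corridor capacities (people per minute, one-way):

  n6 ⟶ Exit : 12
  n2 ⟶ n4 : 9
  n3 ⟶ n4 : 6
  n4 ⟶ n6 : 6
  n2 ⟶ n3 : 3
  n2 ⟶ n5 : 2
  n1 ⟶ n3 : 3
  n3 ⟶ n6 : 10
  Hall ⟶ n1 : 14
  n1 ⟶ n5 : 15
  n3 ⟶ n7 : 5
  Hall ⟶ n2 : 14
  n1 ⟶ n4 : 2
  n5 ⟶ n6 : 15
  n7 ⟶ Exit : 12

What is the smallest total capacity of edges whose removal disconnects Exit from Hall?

17

Augment Hall→n1→n3→n6→Exit: bottleneck 3, flow now 3.
Augment Hall→n1→n4→n6→Exit: bottleneck 2, flow now 5.
Augment Hall→n1→n5→n6→Exit: bottleneck 7, flow now 12.
Augment Hall→n2→n3→n7→Exit: bottleneck 3, flow now 15.
Augment Hall→n1→n5→n6→n3→n7→Exit: bottleneck 2, flow now 17. (uses reverse residual edge)
No augmenting path remains; maximum flow = 17.
By max-flow min-cut, the minimum cut capacity equals the max flow.
In the residual graph, reachable from Hall: {Hall, n1, n2, n3, n4, n5, n6}.
Min-cut edges: n3→n7 (5), n6→Exit (12); capacity 5 + 12 = 17.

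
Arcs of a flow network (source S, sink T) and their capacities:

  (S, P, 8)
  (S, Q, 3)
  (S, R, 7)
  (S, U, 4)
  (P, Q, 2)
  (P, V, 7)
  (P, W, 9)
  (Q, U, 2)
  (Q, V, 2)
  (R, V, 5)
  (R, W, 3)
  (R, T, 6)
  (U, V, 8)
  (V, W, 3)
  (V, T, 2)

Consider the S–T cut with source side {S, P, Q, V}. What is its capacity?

Edges leaving {S, P, Q, V}: S→R (7), S→U (4), P→W (9), Q→U (2), V→W (3), V→T (2).
Cut capacity = 7 + 4 + 9 + 2 + 3 + 2 = 27.

27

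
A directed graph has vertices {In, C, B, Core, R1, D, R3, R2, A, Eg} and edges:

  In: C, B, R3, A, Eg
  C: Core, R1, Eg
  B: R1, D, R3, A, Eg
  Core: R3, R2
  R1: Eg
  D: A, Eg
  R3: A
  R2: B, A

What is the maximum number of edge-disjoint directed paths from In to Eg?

3

Assign every edge capacity 1; by Menger, the answer equals the max flow.
Path In→Eg (+1); total 1.
Path In→C→Eg (+1); total 2.
Path In→B→Eg (+1); total 3.
No residual In→Eg path; max flow = 3.
Certifying cut of size 3: {In→B, In→C, In→Eg}.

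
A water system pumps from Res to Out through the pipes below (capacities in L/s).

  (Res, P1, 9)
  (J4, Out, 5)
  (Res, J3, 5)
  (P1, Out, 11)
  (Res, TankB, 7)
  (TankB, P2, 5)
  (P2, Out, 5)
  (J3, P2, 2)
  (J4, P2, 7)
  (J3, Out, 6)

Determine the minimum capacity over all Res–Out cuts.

Augment Res→P1→Out: bottleneck 9, flow now 9.
Augment Res→J3→Out: bottleneck 5, flow now 14.
Augment Res→TankB→P2→Out: bottleneck 5, flow now 19.
No augmenting path remains; maximum flow = 19.
By max-flow min-cut, the minimum cut capacity equals the max flow.
In the residual graph, reachable from Res: {Res, TankB}.
Min-cut edges: Res→P1 (9), Res→J3 (5), TankB→P2 (5); capacity 9 + 5 + 5 = 19.

19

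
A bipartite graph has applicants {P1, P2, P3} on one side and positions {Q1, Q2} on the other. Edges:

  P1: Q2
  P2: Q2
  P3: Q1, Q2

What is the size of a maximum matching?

Unit-capacity flow: source→left, listed edges, right→sink; max matching = max flow.
Augmenting path P1→Q2 (+1); matched 1.
Augmenting path P3→Q1 (+1); matched 2.
No augmenting path remains; maximum matching = 2.
König certificate: {P3, Q2} is a vertex cover of size 2 (every listed pair touches it), so no matching can be larger.

2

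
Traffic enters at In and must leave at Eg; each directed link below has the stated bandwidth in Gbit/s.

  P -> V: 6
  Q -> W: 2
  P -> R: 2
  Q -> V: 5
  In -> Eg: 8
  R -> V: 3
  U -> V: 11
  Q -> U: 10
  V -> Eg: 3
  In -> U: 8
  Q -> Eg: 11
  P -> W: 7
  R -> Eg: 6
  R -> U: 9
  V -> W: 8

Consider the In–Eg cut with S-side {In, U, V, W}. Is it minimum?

Given cut capacity: 8 + 3 = 11.
Augment In→Eg: bottleneck 8, flow now 8.
Augment In→U→V→Eg: bottleneck 3, flow now 11.
No augmenting path remains; maximum flow = 11.
Cut capacity 11 equals the max flow, so it is a minimum cut.

Yes — it is a minimum cut (capacity 11).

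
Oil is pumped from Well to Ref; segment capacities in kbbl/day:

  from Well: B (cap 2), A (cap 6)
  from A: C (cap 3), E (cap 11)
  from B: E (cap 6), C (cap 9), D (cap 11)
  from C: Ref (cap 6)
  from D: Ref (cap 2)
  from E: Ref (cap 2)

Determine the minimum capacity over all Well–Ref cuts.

7

Augment Well→A→C→Ref: bottleneck 3, flow now 3.
Augment Well→A→E→Ref: bottleneck 2, flow now 5.
Augment Well→B→C→Ref: bottleneck 2, flow now 7.
No augmenting path remains; maximum flow = 7.
By max-flow min-cut, the minimum cut capacity equals the max flow.
In the residual graph, reachable from Well: {Well, A, E}.
Min-cut edges: Well→B (2), A→C (3), E→Ref (2); capacity 2 + 3 + 2 = 7.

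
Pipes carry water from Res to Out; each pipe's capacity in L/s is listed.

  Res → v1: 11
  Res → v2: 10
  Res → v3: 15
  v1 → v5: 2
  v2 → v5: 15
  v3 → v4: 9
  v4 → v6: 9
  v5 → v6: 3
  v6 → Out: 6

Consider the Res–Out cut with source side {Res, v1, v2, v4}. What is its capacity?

Edges leaving {Res, v1, v2, v4}: Res→v3 (15), v1→v5 (2), v2→v5 (15), v4→v6 (9).
Cut capacity = 15 + 2 + 15 + 9 = 41.

41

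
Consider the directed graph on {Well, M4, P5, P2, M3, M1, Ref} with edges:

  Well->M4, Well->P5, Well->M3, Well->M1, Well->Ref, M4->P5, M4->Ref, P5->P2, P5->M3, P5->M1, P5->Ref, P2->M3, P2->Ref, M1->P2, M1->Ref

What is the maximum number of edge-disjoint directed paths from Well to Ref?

4

Assign every edge capacity 1; by Menger, the answer equals the max flow.
Path Well→Ref (+1); total 1.
Path Well→M4→Ref (+1); total 2.
Path Well→P5→Ref (+1); total 3.
Path Well→M1→Ref (+1); total 4.
No residual Well→Ref path; max flow = 4.
Certifying cut of size 4: {Well→M1, Well→M4, Well→P5, Well→Ref}.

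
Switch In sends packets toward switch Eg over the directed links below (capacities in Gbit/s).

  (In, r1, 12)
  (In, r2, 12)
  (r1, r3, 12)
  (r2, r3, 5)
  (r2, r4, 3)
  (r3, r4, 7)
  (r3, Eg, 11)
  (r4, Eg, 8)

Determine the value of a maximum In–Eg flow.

19

Augment In→r1→r3→Eg: bottleneck 11, flow now 11.
Augment In→r2→r4→Eg: bottleneck 3, flow now 14.
Augment In→r1→r3→r4→Eg: bottleneck 1, flow now 15.
Augment In→r2→r3→r4→Eg: bottleneck 4, flow now 19.
No augmenting path remains; maximum flow = 19.
In the residual graph, reachable from In: {In, r1, r2, r3, r4}.
Min-cut edges: r3→Eg (11), r4→Eg (8); capacity 11 + 8 = 19.
This cut is saturated, so no flow can exceed 19.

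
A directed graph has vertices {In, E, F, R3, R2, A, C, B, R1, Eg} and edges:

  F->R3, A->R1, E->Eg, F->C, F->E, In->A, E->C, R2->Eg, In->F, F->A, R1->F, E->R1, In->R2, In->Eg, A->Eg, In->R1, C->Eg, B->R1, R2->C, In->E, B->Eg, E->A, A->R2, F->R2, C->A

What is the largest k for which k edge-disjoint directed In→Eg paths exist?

Assign every edge capacity 1; by Menger, the answer equals the max flow.
Path In→Eg (+1); total 1.
Path In→E→Eg (+1); total 2.
Path In→R2→Eg (+1); total 3.
Path In→A→Eg (+1); total 4.
Path In→F→C→Eg (+1); total 5.
No residual In→Eg path; max flow = 5.
Certifying cut of size 5: {A→Eg, C→Eg, E→Eg, In→Eg, R2→Eg}.

5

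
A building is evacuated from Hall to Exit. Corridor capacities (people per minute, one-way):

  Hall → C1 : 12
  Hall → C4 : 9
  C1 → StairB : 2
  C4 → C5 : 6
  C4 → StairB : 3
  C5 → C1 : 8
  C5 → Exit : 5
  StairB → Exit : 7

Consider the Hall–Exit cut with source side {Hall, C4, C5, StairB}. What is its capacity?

Edges leaving {Hall, C4, C5, StairB}: Hall→C1 (12), C5→C1 (8), C5→Exit (5), StairB→Exit (7).
Cut capacity = 12 + 8 + 5 + 7 = 32.

32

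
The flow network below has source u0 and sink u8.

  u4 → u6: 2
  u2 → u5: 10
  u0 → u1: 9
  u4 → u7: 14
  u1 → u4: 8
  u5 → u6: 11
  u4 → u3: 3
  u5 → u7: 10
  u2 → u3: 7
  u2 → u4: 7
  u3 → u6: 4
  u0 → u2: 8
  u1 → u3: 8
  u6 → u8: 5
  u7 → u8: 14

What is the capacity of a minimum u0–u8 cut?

Augment u0→u1→u3→u6→u8: bottleneck 4, flow now 4.
Augment u0→u1→u4→u6→u8: bottleneck 1, flow now 5.
Augment u0→u1→u4→u7→u8: bottleneck 4, flow now 9.
Augment u0→u2→u4→u7→u8: bottleneck 7, flow now 16.
Augment u0→u2→u5→u7→u8: bottleneck 1, flow now 17.
No augmenting path remains; maximum flow = 17.
By max-flow min-cut, the minimum cut capacity equals the max flow.
In the residual graph, reachable from u0: {u0}.
Min-cut edges: u0→u1 (9), u0→u2 (8); capacity 9 + 8 = 17.

17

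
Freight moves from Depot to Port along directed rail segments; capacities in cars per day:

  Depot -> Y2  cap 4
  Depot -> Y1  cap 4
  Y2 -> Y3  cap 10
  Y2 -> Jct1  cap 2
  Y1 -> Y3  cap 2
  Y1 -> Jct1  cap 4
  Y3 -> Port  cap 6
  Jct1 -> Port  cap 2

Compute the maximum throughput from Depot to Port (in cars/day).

Augment Depot→Y2→Y3→Port: bottleneck 4, flow now 4.
Augment Depot→Y1→Y3→Port: bottleneck 2, flow now 6.
Augment Depot→Y1→Jct1→Port: bottleneck 2, flow now 8.
No augmenting path remains; maximum flow = 8.
In the residual graph, reachable from Depot: {Depot}.
Min-cut edges: Depot→Y2 (4), Depot→Y1 (4); capacity 4 + 4 = 8.
This cut is saturated, so no flow can exceed 8.

8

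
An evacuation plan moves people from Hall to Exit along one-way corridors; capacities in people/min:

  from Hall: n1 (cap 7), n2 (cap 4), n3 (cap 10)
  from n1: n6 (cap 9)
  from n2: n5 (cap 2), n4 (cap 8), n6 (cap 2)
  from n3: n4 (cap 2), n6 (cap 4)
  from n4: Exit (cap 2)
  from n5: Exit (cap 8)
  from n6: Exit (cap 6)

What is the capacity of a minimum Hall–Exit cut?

10

Augment Hall→n1→n6→Exit: bottleneck 6, flow now 6.
Augment Hall→n2→n4→Exit: bottleneck 2, flow now 8.
Augment Hall→n2→n5→Exit: bottleneck 2, flow now 10.
No augmenting path remains; maximum flow = 10.
By max-flow min-cut, the minimum cut capacity equals the max flow.
In the residual graph, reachable from Hall: {Hall, n1, n2, n3, n4, n6}.
Min-cut edges: n2→n5 (2), n4→Exit (2), n6→Exit (6); capacity 2 + 2 + 6 = 10.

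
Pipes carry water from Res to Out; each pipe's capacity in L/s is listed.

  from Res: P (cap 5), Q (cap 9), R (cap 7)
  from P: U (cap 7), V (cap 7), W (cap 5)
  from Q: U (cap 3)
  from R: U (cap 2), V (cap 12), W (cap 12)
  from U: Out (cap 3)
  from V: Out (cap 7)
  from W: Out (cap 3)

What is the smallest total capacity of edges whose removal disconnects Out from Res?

Augment Res→P→U→Out: bottleneck 3, flow now 3.
Augment Res→P→V→Out: bottleneck 2, flow now 5.
Augment Res→R→V→Out: bottleneck 5, flow now 10.
Augment Res→R→W→Out: bottleneck 2, flow now 12.
Augment Res→Q→U→P→W→Out: bottleneck 1, flow now 13. (uses reverse residual edge)
No augmenting path remains; maximum flow = 13.
By max-flow min-cut, the minimum cut capacity equals the max flow.
In the residual graph, reachable from Res: {Res, P, Q, R, U, V, W}.
Min-cut edges: U→Out (3), V→Out (7), W→Out (3); capacity 3 + 7 + 3 = 13.

13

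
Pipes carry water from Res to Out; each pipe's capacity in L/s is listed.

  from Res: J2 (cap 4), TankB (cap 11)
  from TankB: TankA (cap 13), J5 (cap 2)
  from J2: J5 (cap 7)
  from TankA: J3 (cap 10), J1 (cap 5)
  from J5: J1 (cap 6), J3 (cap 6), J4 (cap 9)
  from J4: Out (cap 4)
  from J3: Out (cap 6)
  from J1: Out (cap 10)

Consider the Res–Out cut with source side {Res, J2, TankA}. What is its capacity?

Edges leaving {Res, J2, TankA}: Res→TankB (11), J2→J5 (7), TankA→J3 (10), TankA→J1 (5).
Cut capacity = 11 + 7 + 10 + 5 = 33.

33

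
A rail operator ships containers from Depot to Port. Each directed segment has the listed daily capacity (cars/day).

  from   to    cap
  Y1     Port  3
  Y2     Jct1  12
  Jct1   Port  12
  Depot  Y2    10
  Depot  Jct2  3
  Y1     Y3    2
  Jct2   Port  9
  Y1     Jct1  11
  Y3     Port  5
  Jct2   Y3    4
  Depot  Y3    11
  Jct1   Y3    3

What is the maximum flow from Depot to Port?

Augment Depot→Jct2→Port: bottleneck 3, flow now 3.
Augment Depot→Y3→Port: bottleneck 5, flow now 8.
Augment Depot→Y2→Jct1→Port: bottleneck 10, flow now 18.
No augmenting path remains; maximum flow = 18.
In the residual graph, reachable from Depot: {Depot, Y3}.
Min-cut edges: Depot→Y2 (10), Depot→Jct2 (3), Y3→Port (5); capacity 10 + 3 + 5 = 18.
This cut is saturated, so no flow can exceed 18.

18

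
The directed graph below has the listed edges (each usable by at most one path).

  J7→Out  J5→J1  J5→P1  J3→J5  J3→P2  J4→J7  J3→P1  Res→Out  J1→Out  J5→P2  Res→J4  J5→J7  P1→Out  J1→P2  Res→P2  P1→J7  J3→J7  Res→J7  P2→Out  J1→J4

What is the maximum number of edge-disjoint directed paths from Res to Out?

Assign every edge capacity 1; by Menger, the answer equals the max flow.
Path Res→Out (+1); total 1.
Path Res→P2→Out (+1); total 2.
Path Res→J7→Out (+1); total 3.
No residual Res→Out path; max flow = 3.
Certifying cut of size 3: {J7→Out, Res→Out, Res→P2}.

3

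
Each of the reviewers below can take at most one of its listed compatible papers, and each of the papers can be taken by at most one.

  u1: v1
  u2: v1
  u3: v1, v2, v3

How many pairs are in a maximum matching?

Unit-capacity flow: source→left, listed edges, right→sink; max matching = max flow.
Augmenting path u1→v1 (+1); matched 1.
Augmenting path u3→v2 (+1); matched 2.
No augmenting path remains; maximum matching = 2.
König certificate: {u3, v1} is a vertex cover of size 2 (every listed pair touches it), so no matching can be larger.

2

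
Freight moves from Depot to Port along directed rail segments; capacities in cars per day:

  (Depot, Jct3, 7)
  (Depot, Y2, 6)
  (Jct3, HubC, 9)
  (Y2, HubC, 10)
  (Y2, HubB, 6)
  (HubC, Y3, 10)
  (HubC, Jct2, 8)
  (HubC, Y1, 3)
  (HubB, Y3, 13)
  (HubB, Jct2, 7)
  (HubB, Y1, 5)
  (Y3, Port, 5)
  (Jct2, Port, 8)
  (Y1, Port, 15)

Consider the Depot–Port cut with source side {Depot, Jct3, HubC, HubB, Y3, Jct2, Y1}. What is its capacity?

34

Edges leaving {Depot, Jct3, HubC, HubB, Y3, Jct2, Y1}: Depot→Y2 (6), Y3→Port (5), Jct2→Port (8), Y1→Port (15).
Cut capacity = 6 + 5 + 8 + 15 = 34.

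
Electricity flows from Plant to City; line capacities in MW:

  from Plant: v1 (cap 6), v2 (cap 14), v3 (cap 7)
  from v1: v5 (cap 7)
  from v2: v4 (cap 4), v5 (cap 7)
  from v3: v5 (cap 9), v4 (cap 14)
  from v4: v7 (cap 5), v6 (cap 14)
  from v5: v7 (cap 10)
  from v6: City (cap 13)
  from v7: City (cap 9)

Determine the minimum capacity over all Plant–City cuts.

Augment Plant→v1→v5→v7→City: bottleneck 6, flow now 6.
Augment Plant→v2→v4→v6→City: bottleneck 4, flow now 10.
Augment Plant→v2→v5→v7→City: bottleneck 3, flow now 13.
Augment Plant→v3→v4→v6→City: bottleneck 7, flow now 20.
No augmenting path remains; maximum flow = 20.
By max-flow min-cut, the minimum cut capacity equals the max flow.
In the residual graph, reachable from Plant: {Plant, v1, v2, v5, v7}.
Min-cut edges: Plant→v3 (7), v2→v4 (4), v7→City (9); capacity 7 + 4 + 9 = 20.

20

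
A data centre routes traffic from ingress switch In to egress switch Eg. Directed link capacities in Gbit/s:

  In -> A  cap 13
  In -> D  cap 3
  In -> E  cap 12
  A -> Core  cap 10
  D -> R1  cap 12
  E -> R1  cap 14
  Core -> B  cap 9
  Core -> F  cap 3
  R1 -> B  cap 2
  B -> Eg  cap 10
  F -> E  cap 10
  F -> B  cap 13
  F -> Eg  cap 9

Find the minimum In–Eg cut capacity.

12

Augment In→A→Core→B→Eg: bottleneck 9, flow now 9.
Augment In→A→Core→F→Eg: bottleneck 1, flow now 10.
Augment In→D→R1→B→Eg: bottleneck 1, flow now 11.
Augment In→D→R1→B→Core→F→Eg: bottleneck 1, flow now 12. (uses reverse residual edge)
No augmenting path remains; maximum flow = 12.
By max-flow min-cut, the minimum cut capacity equals the max flow.
In the residual graph, reachable from In: {In, A, D, E, R1}.
Min-cut edges: A→Core (10), R1→B (2); capacity 10 + 2 = 12.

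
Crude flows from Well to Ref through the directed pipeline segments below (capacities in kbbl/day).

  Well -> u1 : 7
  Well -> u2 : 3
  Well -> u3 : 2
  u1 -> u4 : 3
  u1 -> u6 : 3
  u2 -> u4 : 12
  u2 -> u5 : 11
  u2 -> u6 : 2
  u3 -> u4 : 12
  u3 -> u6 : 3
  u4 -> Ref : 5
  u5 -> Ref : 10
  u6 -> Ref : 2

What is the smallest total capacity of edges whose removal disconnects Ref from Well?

10

Augment Well→u1→u4→Ref: bottleneck 3, flow now 3.
Augment Well→u1→u6→Ref: bottleneck 2, flow now 5.
Augment Well→u2→u4→Ref: bottleneck 2, flow now 7.
Augment Well→u2→u5→Ref: bottleneck 1, flow now 8.
Augment Well→u3→u4→u2→u5→Ref: bottleneck 2, flow now 10. (uses reverse residual edge)
No augmenting path remains; maximum flow = 10.
By max-flow min-cut, the minimum cut capacity equals the max flow.
In the residual graph, reachable from Well: {Well, u1, u6}.
Min-cut edges: Well→u2 (3), Well→u3 (2), u1→u4 (3), u6→Ref (2); capacity 3 + 2 + 3 + 2 = 10.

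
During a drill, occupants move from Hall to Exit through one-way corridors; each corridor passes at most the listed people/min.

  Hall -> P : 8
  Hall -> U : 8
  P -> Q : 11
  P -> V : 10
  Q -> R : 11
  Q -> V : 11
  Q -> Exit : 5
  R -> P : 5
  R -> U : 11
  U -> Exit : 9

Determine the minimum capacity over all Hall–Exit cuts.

Augment Hall→U→Exit: bottleneck 8, flow now 8.
Augment Hall→P→Q→Exit: bottleneck 5, flow now 13.
Augment Hall→P→Q→R→U→Exit: bottleneck 1, flow now 14.
No augmenting path remains; maximum flow = 14.
By max-flow min-cut, the minimum cut capacity equals the max flow.
In the residual graph, reachable from Hall: {Hall, P, Q, R, U, V}.
Min-cut edges: Q→Exit (5), U→Exit (9); capacity 5 + 9 = 14.

14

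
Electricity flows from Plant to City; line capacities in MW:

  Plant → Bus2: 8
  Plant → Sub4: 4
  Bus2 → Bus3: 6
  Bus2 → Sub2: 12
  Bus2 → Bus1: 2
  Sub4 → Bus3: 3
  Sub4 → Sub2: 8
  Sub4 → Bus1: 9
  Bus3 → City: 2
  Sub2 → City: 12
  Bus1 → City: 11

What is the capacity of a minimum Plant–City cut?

12

Augment Plant→Bus2→Bus3→City: bottleneck 2, flow now 2.
Augment Plant→Bus2→Sub2→City: bottleneck 6, flow now 8.
Augment Plant→Sub4→Sub2→City: bottleneck 4, flow now 12.
No augmenting path remains; maximum flow = 12.
By max-flow min-cut, the minimum cut capacity equals the max flow.
In the residual graph, reachable from Plant: {Plant}.
Min-cut edges: Plant→Bus2 (8), Plant→Sub4 (4); capacity 8 + 4 = 12.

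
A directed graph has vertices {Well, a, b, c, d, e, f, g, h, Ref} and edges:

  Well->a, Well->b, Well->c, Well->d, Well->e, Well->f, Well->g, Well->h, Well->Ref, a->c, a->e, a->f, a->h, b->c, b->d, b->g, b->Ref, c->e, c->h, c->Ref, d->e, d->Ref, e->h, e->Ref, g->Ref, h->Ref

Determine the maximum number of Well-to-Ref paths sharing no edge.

Assign every edge capacity 1; by Menger, the answer equals the max flow.
Path Well→Ref (+1); total 1.
Path Well→b→Ref (+1); total 2.
Path Well→c→Ref (+1); total 3.
Path Well→d→Ref (+1); total 4.
Path Well→e→Ref (+1); total 5.
Path Well→g→Ref (+1); total 6.
Path Well→h→Ref (+1); total 7.
No residual Well→Ref path; max flow = 7.
Certifying cut of size 7: {Well→Ref, Well→b, Well→d, Well→g, c→Ref, e→Ref, h→Ref}.

7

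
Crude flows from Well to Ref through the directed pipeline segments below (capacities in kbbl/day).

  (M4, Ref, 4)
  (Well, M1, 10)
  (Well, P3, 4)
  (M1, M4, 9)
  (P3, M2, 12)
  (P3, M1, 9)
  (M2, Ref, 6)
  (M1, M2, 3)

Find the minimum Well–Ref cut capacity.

10

Augment Well→P3→M2→Ref: bottleneck 4, flow now 4.
Augment Well→M1→M4→Ref: bottleneck 4, flow now 8.
Augment Well→M1→M2→Ref: bottleneck 2, flow now 10.
No augmenting path remains; maximum flow = 10.
By max-flow min-cut, the minimum cut capacity equals the max flow.
In the residual graph, reachable from Well: {Well, P3, M1, M4, M2}.
Min-cut edges: M4→Ref (4), M2→Ref (6); capacity 4 + 6 = 10.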